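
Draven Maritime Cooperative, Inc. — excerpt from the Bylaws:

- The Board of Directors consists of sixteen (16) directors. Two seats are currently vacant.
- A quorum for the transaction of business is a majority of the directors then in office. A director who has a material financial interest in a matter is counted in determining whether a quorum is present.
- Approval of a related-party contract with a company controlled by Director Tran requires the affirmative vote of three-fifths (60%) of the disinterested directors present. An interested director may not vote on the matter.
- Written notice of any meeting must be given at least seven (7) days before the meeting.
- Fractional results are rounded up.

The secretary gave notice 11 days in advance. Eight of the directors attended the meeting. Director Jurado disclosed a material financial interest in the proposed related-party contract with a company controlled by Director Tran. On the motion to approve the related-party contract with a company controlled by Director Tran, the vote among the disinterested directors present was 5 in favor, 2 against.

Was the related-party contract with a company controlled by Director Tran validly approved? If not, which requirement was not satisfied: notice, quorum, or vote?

Valid — all requirements satisfied.

Notice: 11 days given; 7 required (11 ≥ 7). Satisfied.
Quorum: 8 present (interested directors count toward quorum); quorum is 8. Satisfied.
Vote: the related-party contract with a company controlled by Director Tran requires three-fifths of the disinterested directors present (8 − 1 = 7). 3/5 of 7 = 4.20, rounded up to 5, so 5 affirmative votes are needed; 5 voted in favor. Satisfied.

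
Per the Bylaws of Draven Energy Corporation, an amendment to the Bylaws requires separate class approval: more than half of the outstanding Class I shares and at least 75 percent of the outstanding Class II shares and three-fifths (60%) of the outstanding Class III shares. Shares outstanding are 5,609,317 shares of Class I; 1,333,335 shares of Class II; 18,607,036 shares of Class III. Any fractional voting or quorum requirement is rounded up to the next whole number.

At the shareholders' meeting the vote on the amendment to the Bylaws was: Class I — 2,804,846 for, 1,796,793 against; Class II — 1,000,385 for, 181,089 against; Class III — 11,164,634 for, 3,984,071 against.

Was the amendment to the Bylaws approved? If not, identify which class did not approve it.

Class I: a majority of 5609317 is 2804659; 2,804,659 required, 2,804,846 in favor — approved.
Class II: 3/4 of 1333335 = 1000001.25, rounded up to 1000002; 1,000,002 required, 1,000,385 in favor — approved.
Class III: 3/5 of 18607036 = 11164221.60, rounded up to 11164222; 11,164,222 required, 11,164,634 in favor — approved.

Approved — every class gave the required vote.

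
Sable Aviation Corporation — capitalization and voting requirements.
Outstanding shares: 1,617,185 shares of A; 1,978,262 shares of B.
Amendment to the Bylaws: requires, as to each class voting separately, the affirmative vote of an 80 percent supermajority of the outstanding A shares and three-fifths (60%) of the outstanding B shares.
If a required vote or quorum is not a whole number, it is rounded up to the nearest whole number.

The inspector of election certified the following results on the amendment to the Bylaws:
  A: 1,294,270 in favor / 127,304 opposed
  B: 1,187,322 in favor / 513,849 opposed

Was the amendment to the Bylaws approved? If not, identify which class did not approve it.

Approved — every class gave the required vote.

A: 4/5 of 1617185 = 1293748; 1,293,748 required, 1,294,270 in favor — approved.
B: 3/5 of 1978262 = 1186957.20, rounded up to 1186958; 1,186,958 required, 1,187,322 in favor — approved.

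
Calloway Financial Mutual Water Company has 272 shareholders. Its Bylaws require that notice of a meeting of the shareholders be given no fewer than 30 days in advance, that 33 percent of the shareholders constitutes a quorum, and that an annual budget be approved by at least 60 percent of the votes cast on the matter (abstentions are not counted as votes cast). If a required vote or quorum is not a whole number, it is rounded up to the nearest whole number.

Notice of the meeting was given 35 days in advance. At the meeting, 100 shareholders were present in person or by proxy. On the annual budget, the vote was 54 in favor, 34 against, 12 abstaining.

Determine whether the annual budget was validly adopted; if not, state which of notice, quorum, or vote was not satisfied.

Notice: 35 days given; 30 required. Satisfied.
Quorum: 33% of 272 = 89.76, rounded up to 90; 100 present. Satisfied.
Vote: requires three-fifths of the votes cast (100 − 12 abstaining = 88); 3/5 of 88 = 52.80, rounded up to 53, so 53 needed; 54 in favor. Satisfied.

Valid — all requirements satisfied.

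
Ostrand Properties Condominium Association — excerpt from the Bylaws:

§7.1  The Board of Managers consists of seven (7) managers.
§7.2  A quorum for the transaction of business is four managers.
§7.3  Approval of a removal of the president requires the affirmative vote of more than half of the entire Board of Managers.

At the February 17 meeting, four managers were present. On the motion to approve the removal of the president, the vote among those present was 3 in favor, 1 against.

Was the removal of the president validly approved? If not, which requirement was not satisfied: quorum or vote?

Quorum: 4 present; quorum is 4. Satisfied.
Vote: the removal of the president requires a majority of the entire Board of Managers (7). A majority of 7 is 4, so 4 affirmative votes are needed; 3 voted in favor. Not satisfied.

Invalid — vote requirement not satisfied.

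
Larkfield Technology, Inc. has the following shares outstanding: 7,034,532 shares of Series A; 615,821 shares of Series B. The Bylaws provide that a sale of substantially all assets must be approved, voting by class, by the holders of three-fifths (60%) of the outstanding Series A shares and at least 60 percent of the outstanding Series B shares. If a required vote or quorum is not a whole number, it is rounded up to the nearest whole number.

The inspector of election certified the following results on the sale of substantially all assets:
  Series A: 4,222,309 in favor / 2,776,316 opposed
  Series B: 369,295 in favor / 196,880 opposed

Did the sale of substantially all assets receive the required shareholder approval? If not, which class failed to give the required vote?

Not approved — the Series B shares did not give the required vote.

Series A: 3/5 of 7034532 = 4220719.20, rounded up to 4220720; 4,220,720 required, 4,222,309 in favor — approved.
Series B: 3/5 of 615821 = 369492.60, rounded up to 369493; 369,493 required, 369,295 in favor — not approved.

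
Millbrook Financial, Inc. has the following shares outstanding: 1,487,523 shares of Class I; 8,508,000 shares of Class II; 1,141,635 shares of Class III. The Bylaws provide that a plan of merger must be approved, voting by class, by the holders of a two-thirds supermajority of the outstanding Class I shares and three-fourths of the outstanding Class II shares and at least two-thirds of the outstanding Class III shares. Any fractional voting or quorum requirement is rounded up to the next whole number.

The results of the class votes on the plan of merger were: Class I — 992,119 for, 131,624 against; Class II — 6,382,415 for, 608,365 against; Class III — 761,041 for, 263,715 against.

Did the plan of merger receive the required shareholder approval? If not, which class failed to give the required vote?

Not approved — the Class III shares did not give the required vote.

Class I: 2/3 of 1487523 = 991682; 991,682 required, 992,119 in favor — approved.
Class II: 3/4 of 8508000 = 6381000; 6,381,000 required, 6,382,415 in favor — approved.
Class III: 2/3 of 1141635 = 761090; 761,090 required, 761,041 in favor — not approved.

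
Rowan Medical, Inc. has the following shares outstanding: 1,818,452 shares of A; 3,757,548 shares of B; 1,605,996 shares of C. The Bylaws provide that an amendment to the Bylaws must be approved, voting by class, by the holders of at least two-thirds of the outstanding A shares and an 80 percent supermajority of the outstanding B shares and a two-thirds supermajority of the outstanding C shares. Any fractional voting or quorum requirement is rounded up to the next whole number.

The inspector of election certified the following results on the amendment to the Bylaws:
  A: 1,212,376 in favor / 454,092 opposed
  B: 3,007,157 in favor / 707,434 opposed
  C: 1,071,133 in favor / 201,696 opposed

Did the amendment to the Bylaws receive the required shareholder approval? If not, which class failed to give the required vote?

Approved — every class gave the required vote.

A: 2/3 of 1818452 = 1212301.33, rounded up to 1212302; 1,212,302 required, 1,212,376 in favor — approved.
B: 4/5 of 3757548 = 3006038.40, rounded up to 3006039; 3,006,039 required, 3,007,157 in favor — approved.
C: 2/3 of 1605996 = 1070664; 1,070,664 required, 1,071,133 in favor — approved.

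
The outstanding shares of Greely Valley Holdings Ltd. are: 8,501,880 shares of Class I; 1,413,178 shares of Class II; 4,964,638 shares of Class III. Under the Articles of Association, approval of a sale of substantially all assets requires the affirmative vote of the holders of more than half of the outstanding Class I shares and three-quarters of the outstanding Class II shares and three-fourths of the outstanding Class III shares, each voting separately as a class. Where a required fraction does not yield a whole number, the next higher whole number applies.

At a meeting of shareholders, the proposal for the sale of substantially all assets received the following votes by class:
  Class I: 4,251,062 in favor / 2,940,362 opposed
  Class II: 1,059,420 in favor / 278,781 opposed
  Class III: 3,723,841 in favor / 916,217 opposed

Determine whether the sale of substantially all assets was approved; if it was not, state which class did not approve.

Not approved — the Class II shares did not give the required vote.

Class I: a majority of 8501880 is 4250941; 4,250,941 required, 4,251,062 in favor — approved.
Class II: 3/4 of 1413178 = 1059883.50, rounded up to 1059884; 1,059,884 required, 1,059,420 in favor — not approved.
Class III: 3/4 of 4964638 = 3723478.50, rounded up to 3723479; 3,723,479 required, 3,723,841 in favor — approved.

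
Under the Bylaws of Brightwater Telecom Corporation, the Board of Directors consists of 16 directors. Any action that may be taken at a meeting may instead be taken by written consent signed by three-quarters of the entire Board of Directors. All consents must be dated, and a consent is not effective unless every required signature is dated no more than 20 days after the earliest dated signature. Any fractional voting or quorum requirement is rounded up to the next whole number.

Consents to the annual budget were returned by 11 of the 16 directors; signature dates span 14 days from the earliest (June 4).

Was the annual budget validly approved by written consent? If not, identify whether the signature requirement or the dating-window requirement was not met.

Signatures required: three-quarters of 16 — 3/4 of 16 = 12, so 12 needed; 11 signed. Insufficient.
Dating window: the latest signature is 14 days after the earliest; the limit is 20 days. Within the window.

Not effective — insufficient signatures.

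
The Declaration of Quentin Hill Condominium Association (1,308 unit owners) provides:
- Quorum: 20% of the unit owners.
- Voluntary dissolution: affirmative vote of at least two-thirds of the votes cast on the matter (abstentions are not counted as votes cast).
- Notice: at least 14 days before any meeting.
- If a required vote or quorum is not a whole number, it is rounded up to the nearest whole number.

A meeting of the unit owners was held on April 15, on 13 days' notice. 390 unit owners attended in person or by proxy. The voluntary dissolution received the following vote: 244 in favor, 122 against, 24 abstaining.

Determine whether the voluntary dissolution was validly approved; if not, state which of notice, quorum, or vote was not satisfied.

Notice: 13 days given; 14 required. Not satisfied.
Quorum: 20% of 1,308 = 261.60, rounded up to 262; 390 present. Satisfied.
Vote: requires two-thirds of the votes cast (390 − 24 abstaining = 366); 2/3 of 366 = 244, so 244 needed; 244 in favor. Satisfied.

Invalid — notice requirement not satisfied.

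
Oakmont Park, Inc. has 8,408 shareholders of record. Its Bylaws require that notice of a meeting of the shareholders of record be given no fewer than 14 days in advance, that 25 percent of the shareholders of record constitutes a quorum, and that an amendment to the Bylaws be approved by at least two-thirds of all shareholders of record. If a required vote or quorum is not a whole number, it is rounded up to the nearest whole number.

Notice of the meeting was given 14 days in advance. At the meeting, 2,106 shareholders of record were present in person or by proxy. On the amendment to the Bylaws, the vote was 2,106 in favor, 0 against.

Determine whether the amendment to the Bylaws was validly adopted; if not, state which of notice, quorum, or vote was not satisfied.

Invalid — vote requirement not satisfied.

Notice: 14 days given; 14 required. Satisfied.
Quorum: 25% of 8,408 = 2,102; 2,106 present. Satisfied.
Vote: requires two-thirds of all shareholders of record (8,408); 2/3 of 8408 = 5605.33, rounded up to 5606, so 5,606 needed; 2,106 in favor. Not satisfied.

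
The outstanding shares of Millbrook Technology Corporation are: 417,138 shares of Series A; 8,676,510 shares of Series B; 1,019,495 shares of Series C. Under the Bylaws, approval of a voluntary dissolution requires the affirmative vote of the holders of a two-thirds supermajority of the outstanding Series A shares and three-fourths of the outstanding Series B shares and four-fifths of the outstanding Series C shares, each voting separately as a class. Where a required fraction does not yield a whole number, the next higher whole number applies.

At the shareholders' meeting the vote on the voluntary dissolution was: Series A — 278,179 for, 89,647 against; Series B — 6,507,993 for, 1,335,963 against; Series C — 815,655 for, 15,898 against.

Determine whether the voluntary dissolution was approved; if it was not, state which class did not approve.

Series A: 2/3 of 417138 = 278092; 278,092 required, 278,179 in favor — approved.
Series B: 3/4 of 8676510 = 6507382.50, rounded up to 6507383; 6,507,383 required, 6,507,993 in favor — approved.
Series C: 4/5 of 1019495 = 815596; 815,596 required, 815,655 in favor — approved.

Approved — every class gave the required vote.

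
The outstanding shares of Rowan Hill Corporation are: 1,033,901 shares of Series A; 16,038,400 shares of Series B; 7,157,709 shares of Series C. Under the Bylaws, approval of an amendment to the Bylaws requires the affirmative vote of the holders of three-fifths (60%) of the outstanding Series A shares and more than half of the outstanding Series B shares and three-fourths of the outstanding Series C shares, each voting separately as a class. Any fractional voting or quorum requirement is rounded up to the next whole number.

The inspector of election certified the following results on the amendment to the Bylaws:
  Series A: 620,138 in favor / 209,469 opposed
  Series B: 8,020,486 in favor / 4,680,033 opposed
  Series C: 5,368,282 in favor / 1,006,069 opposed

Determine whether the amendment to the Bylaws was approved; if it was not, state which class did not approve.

Series A: 3/5 of 1033901 = 620340.60, rounded up to 620341; 620,341 required, 620,138 in favor — not approved.
Series B: a majority of 16038400 is 8019201; 8,019,201 required, 8,020,486 in favor — approved.
Series C: 3/4 of 7157709 = 5368281.75, rounded up to 5368282; 5,368,282 required, 5,368,282 in favor — approved.

Not approved — the Series A shares did not give the required vote.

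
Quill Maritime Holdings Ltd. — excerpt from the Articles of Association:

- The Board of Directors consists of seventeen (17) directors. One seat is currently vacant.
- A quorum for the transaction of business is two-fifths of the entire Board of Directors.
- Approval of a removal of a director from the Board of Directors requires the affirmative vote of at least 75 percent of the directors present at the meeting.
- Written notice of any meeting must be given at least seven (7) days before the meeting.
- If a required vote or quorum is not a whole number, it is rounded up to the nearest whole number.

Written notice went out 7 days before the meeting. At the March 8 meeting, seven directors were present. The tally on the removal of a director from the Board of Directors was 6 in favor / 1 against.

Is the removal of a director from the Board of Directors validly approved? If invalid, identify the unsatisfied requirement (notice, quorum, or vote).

Notice: 7 days given; 7 required (7 ≥ 7). Satisfied.
Quorum: 7 present; quorum is 7. Satisfied.
Vote: the removal of a director from the Board of Directors requires three-fourths of the directors present (7). 3/4 of 7 = 5.25, rounded up to 6, so 6 affirmative votes are needed; 6 voted in favor. Satisfied.

Valid — all requirements satisfied.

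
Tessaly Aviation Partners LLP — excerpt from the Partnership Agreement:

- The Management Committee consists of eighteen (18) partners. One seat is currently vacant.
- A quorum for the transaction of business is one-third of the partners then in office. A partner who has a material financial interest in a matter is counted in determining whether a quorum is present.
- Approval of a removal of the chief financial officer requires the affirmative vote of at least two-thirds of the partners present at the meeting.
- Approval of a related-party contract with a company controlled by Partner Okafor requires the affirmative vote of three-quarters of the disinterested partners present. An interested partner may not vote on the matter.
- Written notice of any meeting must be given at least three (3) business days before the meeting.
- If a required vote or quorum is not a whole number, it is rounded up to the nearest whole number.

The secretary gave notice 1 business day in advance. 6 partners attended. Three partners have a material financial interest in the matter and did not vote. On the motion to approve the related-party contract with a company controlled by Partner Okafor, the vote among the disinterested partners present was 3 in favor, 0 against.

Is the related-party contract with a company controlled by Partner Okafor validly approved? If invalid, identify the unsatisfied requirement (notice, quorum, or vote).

Notice: 1 business day given; 3 required (1 < 3). Not satisfied.
Quorum: 6 present (interested partners count toward quorum); quorum is 6. Satisfied.
Vote: the related-party contract with a company controlled by Partner Okafor requires three-fourths of the disinterested partners present (6 − 3 = 3). 3/4 of 3 = 2.25, rounded up to 3, so 3 affirmative votes are needed; 3 voted in favor. Satisfied.

Invalid — notice requirement not satisfied.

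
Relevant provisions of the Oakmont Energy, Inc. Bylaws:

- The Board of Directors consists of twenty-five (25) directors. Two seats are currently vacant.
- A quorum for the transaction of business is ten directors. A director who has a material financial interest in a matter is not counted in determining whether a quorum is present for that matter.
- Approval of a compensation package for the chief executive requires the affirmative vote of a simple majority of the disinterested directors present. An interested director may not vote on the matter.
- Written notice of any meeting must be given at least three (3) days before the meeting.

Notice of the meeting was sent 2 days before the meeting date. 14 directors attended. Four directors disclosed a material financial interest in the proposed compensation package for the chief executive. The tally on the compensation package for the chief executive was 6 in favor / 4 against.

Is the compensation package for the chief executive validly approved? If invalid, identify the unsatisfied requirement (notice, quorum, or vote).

Notice: 2 days given; 3 required (2 < 3). Not satisfied.
Quorum: 14 present, but the 4 interested directors do not count, leaving 10. Quorum is 10. Satisfied.
Vote: the compensation package for the chief executive requires a majority of the disinterested directors present (14 − 4 = 10). A majority of 10 is 6, so 6 affirmative votes are needed; 6 voted in favor. Satisfied.

Invalid — notice requirement not satisfied.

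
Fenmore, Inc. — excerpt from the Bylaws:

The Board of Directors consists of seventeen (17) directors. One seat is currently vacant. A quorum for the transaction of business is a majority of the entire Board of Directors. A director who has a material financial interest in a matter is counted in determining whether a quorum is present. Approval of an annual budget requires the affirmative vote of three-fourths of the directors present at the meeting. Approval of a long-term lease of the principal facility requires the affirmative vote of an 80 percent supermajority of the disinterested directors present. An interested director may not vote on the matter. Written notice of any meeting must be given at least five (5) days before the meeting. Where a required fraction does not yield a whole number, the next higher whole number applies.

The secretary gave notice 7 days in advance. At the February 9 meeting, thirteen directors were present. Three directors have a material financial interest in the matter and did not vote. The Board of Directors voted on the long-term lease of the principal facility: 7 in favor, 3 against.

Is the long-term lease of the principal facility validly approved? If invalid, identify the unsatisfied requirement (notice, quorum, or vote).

Notice: 7 days given; 5 required (7 ≥ 5). Satisfied.
Quorum: 13 present (interested directors count toward quorum); quorum is 9. Satisfied.
Vote: the long-term lease of the principal facility requires four-fifths of the disinterested directors present (13 − 3 = 10). 4/5 of 10 = 8, so 8 affirmative votes are needed; 7 voted in favor. Not satisfied.

Invalid — vote requirement not satisfied.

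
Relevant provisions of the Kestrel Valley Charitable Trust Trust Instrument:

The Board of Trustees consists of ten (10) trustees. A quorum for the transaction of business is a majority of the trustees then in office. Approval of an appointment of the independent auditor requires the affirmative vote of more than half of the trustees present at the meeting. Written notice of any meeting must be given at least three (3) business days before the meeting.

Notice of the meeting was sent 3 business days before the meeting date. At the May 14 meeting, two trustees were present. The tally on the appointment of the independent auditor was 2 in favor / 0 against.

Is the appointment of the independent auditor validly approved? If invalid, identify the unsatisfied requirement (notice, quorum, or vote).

Notice: 3 business days given; 3 required (3 ≥ 3). Satisfied.
Quorum: 2 present; quorum is 6. Not satisfied.
Vote: the appointment of the independent auditor requires a majority of the trustees present (2). A majority of 2 is 2, so 2 affirmative votes are needed; 2 voted in favor. Satisfied. (Moot — without a quorum no business can be validly transacted.)

Invalid — quorum requirement not satisfied.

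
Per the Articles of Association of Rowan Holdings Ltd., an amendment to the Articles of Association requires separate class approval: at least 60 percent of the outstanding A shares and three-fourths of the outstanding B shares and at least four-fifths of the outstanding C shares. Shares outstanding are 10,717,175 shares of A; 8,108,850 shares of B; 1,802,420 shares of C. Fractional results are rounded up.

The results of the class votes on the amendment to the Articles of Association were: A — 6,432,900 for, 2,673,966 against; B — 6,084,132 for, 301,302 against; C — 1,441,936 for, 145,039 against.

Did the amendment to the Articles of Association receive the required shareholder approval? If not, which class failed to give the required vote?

Approved — every class gave the required vote.

A: 3/5 of 10717175 = 6430305; 6,430,305 required, 6,432,900 in favor — approved.
B: 3/4 of 8108850 = 6081637.50, rounded up to 6081638; 6,081,638 required, 6,084,132 in favor — approved.
C: 4/5 of 1802420 = 1441936; 1,441,936 required, 1,441,936 in favor — approved.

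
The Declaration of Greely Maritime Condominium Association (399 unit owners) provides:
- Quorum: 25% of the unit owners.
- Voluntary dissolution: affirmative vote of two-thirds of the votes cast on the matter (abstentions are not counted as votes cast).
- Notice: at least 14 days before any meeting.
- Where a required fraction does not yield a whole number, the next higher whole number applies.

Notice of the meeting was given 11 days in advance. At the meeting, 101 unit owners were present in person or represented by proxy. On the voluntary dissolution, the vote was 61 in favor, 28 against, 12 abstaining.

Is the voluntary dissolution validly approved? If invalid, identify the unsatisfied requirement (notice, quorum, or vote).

Invalid — notice requirement not satisfied.

Notice: 11 days given; 14 required. Not satisfied.
Quorum: 25% of 399 = 99.75, rounded up to 100; 101 present. Satisfied.
Vote: requires two-thirds of the votes cast (101 − 12 abstaining = 89); 2/3 of 89 = 59.33, rounded up to 60, so 60 needed; 61 in favor. Satisfied.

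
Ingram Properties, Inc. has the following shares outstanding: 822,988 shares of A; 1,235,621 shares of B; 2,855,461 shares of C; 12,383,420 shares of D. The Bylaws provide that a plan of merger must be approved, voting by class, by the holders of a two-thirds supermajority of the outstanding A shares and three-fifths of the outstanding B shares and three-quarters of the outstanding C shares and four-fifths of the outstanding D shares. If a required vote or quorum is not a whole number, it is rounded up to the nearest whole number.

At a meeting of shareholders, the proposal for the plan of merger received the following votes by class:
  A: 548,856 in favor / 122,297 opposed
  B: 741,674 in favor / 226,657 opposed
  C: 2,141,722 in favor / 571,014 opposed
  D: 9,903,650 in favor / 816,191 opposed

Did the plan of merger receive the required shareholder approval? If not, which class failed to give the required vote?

Not approved — the D shares did not give the required vote.

A: 2/3 of 822988 = 548658.67, rounded up to 548659; 548,659 required, 548,856 in favor — approved.
B: 3/5 of 1235621 = 741372.60, rounded up to 741373; 741,373 required, 741,674 in favor — approved.
C: 3/4 of 2855461 = 2141595.75, rounded up to 2141596; 2,141,596 required, 2,141,722 in favor — approved.
D: 4/5 of 12383420 = 9906736; 9,906,736 required, 9,903,650 in favor — not approved.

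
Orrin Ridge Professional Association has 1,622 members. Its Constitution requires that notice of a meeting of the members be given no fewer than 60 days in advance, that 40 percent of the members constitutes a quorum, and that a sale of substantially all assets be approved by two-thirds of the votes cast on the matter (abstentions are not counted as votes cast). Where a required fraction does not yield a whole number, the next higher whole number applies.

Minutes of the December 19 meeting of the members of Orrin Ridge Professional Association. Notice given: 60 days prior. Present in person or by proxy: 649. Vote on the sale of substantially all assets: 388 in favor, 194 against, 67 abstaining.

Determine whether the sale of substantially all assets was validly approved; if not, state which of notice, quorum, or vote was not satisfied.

Notice: 60 days given; 60 required. Satisfied.
Quorum: 40% of 1,622 = 648.80, rounded up to 649; 649 present. Satisfied.
Vote: requires two-thirds of the votes cast (649 − 67 abstaining = 582); 2/3 of 582 = 388, so 388 needed; 388 in favor. Satisfied.

Valid — all requirements satisfied.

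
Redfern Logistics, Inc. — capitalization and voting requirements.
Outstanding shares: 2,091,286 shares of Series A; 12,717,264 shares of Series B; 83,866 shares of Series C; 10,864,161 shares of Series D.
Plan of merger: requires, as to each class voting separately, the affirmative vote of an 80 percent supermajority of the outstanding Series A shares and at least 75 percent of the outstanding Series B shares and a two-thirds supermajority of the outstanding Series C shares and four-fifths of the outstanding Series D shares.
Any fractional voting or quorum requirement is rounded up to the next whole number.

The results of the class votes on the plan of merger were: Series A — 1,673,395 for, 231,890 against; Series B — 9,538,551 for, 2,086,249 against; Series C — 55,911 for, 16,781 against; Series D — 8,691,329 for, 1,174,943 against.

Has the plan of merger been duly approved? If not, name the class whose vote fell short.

Series A: 4/5 of 2091286 = 1673028.80, rounded up to 1673029; 1,673,029 required, 1,673,395 in favor — approved.
Series B: 3/4 of 12717264 = 9537948; 9,537,948 required, 9,538,551 in favor — approved.
Series C: 2/3 of 83866 = 55910.67, rounded up to 55911; 55,911 required, 55,911 in favor — approved.
Series D: 4/5 of 10864161 = 8691328.80, rounded up to 8691329; 8,691,329 required, 8,691,329 in favor — approved.

Approved — every class gave the required vote.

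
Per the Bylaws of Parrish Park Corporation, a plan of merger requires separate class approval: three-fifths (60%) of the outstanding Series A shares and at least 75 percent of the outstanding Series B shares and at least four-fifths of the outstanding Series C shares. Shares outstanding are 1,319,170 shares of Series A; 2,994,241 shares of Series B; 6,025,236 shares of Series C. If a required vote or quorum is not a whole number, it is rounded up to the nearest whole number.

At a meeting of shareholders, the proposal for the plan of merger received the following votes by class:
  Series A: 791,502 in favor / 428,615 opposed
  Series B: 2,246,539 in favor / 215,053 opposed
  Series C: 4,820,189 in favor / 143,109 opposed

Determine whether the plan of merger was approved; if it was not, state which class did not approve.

Approved — every class gave the required vote.

Series A: 3/5 of 1319170 = 791502; 791,502 required, 791,502 in favor — approved.
Series B: 3/4 of 2994241 = 2245680.75, rounded up to 2245681; 2,245,681 required, 2,246,539 in favor — approved.
Series C: 4/5 of 6025236 = 4820188.80, rounded up to 4820189; 4,820,189 required, 4,820,189 in favor — approved.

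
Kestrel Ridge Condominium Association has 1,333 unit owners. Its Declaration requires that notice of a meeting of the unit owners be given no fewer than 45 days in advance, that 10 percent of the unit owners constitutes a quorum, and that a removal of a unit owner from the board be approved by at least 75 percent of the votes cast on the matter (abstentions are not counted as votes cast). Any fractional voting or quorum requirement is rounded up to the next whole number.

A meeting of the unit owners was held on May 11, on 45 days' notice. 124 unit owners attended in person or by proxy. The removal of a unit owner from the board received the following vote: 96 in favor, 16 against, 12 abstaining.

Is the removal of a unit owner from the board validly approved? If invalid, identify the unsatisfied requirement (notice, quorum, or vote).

Notice: 45 days given; 45 required. Satisfied.
Quorum: 10% of 1,333 = 133.30, rounded up to 134; 124 present. Not satisfied.
Vote: requires three-fourths of the votes cast (124 − 12 abstaining = 112); 3/4 of 112 = 84, so 84 needed; 96 in favor. Satisfied.

Invalid — quorum requirement not satisfied.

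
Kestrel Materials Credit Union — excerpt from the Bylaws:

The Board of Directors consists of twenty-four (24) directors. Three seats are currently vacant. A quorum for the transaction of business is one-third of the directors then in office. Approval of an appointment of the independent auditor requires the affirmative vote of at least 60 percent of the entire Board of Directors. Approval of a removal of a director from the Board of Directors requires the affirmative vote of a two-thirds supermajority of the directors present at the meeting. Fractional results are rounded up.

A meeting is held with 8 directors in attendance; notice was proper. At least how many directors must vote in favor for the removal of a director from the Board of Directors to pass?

The removal of a director from the Board of Directors requires two-thirds of the directors present (8).
2/3 of 8 = 5.33, rounded up to 6.

6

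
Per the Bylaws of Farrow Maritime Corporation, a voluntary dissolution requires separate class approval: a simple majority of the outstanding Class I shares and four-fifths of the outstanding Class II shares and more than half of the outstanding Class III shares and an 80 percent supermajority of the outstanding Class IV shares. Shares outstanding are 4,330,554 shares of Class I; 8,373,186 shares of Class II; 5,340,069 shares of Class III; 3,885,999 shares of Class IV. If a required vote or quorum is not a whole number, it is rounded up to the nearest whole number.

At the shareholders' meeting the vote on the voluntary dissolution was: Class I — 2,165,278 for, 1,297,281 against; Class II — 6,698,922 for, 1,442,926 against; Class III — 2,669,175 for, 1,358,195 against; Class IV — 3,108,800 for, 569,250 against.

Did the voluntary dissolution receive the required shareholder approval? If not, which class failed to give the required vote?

Class I: a majority of 4330554 is 2165278; 2,165,278 required, 2,165,278 in favor — approved.
Class II: 4/5 of 8373186 = 6698548.80, rounded up to 6698549; 6,698,549 required, 6,698,922 in favor — approved.
Class III: a majority of 5340069 is 2670035; 2,670,035 required, 2,669,175 in favor — not approved.
Class IV: 4/5 of 3885999 = 3108799.20, rounded up to 3108800; 3,108,800 required, 3,108,800 in favor — approved.

Not approved — the Class III shares did not give the required vote.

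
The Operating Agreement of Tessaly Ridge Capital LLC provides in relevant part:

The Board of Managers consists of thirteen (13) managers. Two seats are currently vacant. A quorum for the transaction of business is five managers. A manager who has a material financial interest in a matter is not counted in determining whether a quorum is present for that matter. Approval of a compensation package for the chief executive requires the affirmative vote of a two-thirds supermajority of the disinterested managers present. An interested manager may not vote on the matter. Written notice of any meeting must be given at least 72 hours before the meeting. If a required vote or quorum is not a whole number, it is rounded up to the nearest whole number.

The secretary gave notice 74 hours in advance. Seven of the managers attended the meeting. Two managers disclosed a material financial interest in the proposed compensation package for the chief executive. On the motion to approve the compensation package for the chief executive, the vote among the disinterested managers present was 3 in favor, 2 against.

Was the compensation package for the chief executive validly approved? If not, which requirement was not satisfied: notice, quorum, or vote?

Invalid — vote requirement not satisfied.

Notice: 74 hours given; 72 required (74 ≥ 72). Satisfied.
Quorum: 7 present, but the 2 interested managers do not count, leaving 5. Quorum is 5. Satisfied.
Vote: the compensation package for the chief executive requires two-thirds of the disinterested managers present (7 − 2 = 5). 2/3 of 5 = 3.33, rounded up to 4, so 4 affirmative votes are needed; 3 voted in favor. Not satisfied.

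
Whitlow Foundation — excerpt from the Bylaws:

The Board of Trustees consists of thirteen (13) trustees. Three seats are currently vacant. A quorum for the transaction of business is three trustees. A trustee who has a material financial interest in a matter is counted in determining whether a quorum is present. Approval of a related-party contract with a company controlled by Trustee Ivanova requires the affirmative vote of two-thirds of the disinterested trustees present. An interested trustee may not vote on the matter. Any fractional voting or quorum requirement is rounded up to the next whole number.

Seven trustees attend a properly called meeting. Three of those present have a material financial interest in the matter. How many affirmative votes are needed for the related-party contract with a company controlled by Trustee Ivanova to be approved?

3

The related-party contract with a company controlled by Trustee Ivanova requires two-thirds of the disinterested trustees present (7 − 3 = 4).
2/3 of 4 = 2.67, rounded up to 3.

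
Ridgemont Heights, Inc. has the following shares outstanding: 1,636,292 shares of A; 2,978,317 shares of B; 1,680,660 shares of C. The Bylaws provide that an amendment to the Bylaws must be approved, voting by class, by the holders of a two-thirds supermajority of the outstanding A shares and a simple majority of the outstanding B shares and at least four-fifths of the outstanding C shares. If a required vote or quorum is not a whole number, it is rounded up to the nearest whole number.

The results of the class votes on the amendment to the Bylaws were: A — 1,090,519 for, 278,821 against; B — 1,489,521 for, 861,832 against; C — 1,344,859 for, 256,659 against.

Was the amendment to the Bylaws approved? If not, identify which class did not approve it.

Not approved — the A shares did not give the required vote.

A: 2/3 of 1636292 = 1090861.33, rounded up to 1090862; 1,090,862 required, 1,090,519 in favor — not approved.
B: a majority of 2978317 is 1489159; 1,489,159 required, 1,489,521 in favor — approved.
C: 4/5 of 1680660 = 1344528; 1,344,528 required, 1,344,859 in favor — approved.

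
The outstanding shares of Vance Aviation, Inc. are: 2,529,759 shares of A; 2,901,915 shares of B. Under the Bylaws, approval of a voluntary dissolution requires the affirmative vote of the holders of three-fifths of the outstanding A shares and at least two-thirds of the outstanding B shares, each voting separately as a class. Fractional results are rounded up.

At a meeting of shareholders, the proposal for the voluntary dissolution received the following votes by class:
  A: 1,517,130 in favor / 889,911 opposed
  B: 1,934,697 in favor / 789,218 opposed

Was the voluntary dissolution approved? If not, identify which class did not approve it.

Not approved — the A shares did not give the required vote.

A: 3/5 of 2529759 = 1517855.40, rounded up to 1517856; 1,517,856 required, 1,517,130 in favor — not approved.
B: 2/3 of 2901915 = 1934610; 1,934,610 required, 1,934,697 in favor — approved.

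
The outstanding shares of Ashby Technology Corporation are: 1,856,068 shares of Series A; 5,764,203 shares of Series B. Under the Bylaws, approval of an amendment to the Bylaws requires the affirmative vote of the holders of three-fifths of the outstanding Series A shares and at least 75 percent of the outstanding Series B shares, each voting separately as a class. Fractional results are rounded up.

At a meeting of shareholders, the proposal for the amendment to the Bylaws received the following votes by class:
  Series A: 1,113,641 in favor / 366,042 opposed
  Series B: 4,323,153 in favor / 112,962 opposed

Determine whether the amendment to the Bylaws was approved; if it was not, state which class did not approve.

Series A: 3/5 of 1856068 = 1113640.80, rounded up to 1113641; 1,113,641 required, 1,113,641 in favor — approved.
Series B: 3/4 of 5764203 = 4323152.25, rounded up to 4323153; 4,323,153 required, 4,323,153 in favor — approved.

Approved — every class gave the required vote.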